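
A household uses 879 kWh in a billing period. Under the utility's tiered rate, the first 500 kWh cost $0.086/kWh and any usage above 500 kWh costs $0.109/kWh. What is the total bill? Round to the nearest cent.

$84.31

First 500 kWh × $0.086 = $43.00
Remaining 379 kWh × $0.109 = $41.31
Total = $84.31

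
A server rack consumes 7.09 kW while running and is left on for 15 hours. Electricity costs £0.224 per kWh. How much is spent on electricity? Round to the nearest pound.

£24

Energy = 7090 W × 15 h = 106,350 Wh = 106.3 kWh
Cost = 106.3 kWh × £0.224/kWh = £23.82 ≈ £24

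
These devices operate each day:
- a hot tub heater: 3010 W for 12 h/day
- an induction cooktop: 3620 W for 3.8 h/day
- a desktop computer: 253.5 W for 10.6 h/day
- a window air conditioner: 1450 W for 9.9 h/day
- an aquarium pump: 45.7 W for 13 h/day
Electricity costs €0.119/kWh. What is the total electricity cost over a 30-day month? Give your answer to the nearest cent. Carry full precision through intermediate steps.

€241.02

hot tub heater: 3010 W × 12 h × 30 d = 1,083,600 Wh = 1,084 kWh
induction cooktop: 3620 W × 3.8 h × 30 d = 412,680 Wh = 412.7 kWh
desktop computer: 253.5 W × 10.6 h × 30 d = 80,613 Wh = 80.61 kWh
window air conditioner: 1450 W × 9.9 h × 30 d = 430,650 Wh = 430.6 kWh
aquarium pump: 45.7 W × 13 h × 30 d = 17,823 Wh = 17.82 kWh
Total energy = 1,084 + 412.7 + 80.61 + 430.6 + 17.82 = 2,025 kWh
Cost = 2,025 kWh × €0.119 = €241.02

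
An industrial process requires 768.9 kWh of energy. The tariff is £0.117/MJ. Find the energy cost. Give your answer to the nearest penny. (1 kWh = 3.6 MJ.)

£323.86

768.9 kWh × (3.6 MJ/kWh) = 2,768 MJ
Cost = 2,768 MJ × £0.117/MJ = £323.86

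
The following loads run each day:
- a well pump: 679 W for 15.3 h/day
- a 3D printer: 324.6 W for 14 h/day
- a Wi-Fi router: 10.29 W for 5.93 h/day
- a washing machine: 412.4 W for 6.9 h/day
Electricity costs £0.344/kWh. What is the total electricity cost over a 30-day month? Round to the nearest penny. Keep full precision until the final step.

£184.11

well pump: 679 W × 15.3 h × 30 d = 311,661 Wh = 311.7 kWh
3D printer: 324.6 W × 14 h × 30 d = 136,332 Wh = 136.3 kWh
Wi-Fi router: 10.29 W × 5.93 h × 30 d = 1,831 Wh = 1.831 kWh
washing machine: 412.4 W × 6.9 h × 30 d = 85,367 Wh = 85.37 kWh
Total energy = 311.7 + 136.3 + 1.831 + 85.37 = 535.2 kWh
Cost = 535.2 kWh × £0.344 = £184.11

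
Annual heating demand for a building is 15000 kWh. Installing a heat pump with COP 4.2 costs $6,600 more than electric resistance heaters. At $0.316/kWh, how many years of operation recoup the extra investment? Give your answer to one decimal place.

Resistance: 15000 kWh × $0.316 = $4,740.00/yr
Heat pump: 15000 / 4.2 = 3571 kWh in → × $0.316 = $1,128.57/yr
Annual savings = $3,611.43
Payback = $6,600 / $3,611.43 = 1.83 years

1.8 years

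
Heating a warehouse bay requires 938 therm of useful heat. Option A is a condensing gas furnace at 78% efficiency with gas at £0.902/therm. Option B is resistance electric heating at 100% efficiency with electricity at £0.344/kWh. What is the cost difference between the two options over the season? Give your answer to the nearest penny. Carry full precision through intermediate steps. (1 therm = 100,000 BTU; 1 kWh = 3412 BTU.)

Heat load = 938 therm × 100,000 = 93,800,000 BTU
Gas: input = 93,800,000 / 0.78 = 120,256,410 BTU = 1,203 therm → 1,203 × £0.902 = £1,084.71
Electric: 93,800,000 BTU / 3412 = 27,490 kWh → × £0.344 = £9,456.98
Difference = |£1,084.71 − £9,456.98| = £8,372.26

£8372.26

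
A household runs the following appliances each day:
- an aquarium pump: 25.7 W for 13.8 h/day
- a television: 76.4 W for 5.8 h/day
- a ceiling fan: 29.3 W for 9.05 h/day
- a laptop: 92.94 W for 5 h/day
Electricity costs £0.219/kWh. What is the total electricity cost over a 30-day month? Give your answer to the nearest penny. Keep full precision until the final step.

£10.04

aquarium pump: 25.7 W × 13.8 h × 30 d = 10,640 Wh = 10.64 kWh
television: 76.4 W × 5.8 h × 30 d = 13,294 Wh = 13.29 kWh
ceiling fan: 29.3 W × 9.05 h × 30 d = 7,955 Wh = 7.955 kWh
laptop: 92.94 W × 5 h × 30 d = 13,941 Wh = 13.94 kWh
Total energy = 10.64 + 13.29 + 7.955 + 13.94 = 45.83 kWh
Cost = 45.83 kWh × £0.219 = £10.04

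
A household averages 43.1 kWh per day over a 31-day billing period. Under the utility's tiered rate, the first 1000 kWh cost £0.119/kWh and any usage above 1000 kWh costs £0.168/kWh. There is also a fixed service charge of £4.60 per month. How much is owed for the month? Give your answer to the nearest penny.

£180.06

Usage = 43.1 kWh/day × 31 days = 1336.1 kWh
First 1000 kWh × £0.119 = £119.00
Remaining 336.1 kWh × £0.168 = £56.46
Energy charge = £175.46; + service £4.60 = £180.06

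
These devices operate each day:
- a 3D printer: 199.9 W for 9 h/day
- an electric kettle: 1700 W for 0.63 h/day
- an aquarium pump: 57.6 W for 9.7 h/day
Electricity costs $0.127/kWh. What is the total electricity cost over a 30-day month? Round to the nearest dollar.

$13

3D printer: 199.9 W × 9 h × 30 d = 53,973 Wh = 53.97 kWh
electric kettle: 1700 W × 0.63 h × 30 d = 32,130 Wh = 32.13 kWh
aquarium pump: 57.6 W × 9.7 h × 30 d = 16,762 Wh = 16.76 kWh
Total energy = 53.97 + 32.13 + 16.76 = 102.9 kWh
Cost = 102.9 kWh × $0.127 = $13.06 ≈ $13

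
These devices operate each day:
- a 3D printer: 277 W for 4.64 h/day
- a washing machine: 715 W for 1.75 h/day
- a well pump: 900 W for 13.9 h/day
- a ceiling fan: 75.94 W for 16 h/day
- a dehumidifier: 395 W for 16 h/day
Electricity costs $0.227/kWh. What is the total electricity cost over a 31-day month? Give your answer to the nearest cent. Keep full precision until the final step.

$158.91

3D printer: 277 W × 4.64 h × 31 d = 39,844 Wh = 39.84 kWh
washing machine: 715 W × 1.75 h × 31 d = 38,789 Wh = 38.79 kWh
well pump: 900 W × 13.9 h × 31 d = 387,810 Wh = 387.8 kWh
ceiling fan: 75.94 W × 16 h × 31 d = 37,666 Wh = 37.67 kWh
dehumidifier: 395 W × 16 h × 31 d = 195,920 Wh = 195.9 kWh
Total energy = 39.84 + 38.79 + 387.8 + 37.67 + 195.9 = 700 kWh
Cost = 700 kWh × $0.227 = $158.91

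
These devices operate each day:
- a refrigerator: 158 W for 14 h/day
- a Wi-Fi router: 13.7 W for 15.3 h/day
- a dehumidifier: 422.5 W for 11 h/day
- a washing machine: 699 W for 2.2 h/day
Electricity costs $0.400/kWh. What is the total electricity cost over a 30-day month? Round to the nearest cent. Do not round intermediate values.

refrigerator: 158 W × 14 h × 30 d = 66,360 Wh = 66.36 kWh
Wi-Fi router: 13.7 W × 15.3 h × 30 d = 6,288 Wh = 6.288 kWh
dehumidifier: 422.5 W × 11 h × 30 d = 139,425 Wh = 139.4 kWh
washing machine: 699 W × 2.2 h × 30 d = 46,134 Wh = 46.13 kWh
Total energy = 66.36 + 6.288 + 139.4 + 46.13 = 258.2 kWh
Cost = 258.2 kWh × $0.400 = $103.28

$103.28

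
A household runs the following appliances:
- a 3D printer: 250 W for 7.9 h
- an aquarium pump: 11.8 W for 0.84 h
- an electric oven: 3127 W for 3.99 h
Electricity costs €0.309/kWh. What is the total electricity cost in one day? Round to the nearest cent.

3D printer: 250 W × 7.9 h = 1,975 Wh = 1.975 kWh
aquarium pump: 11.8 W × 0.84 h = 10 Wh = 0.009912 kWh
electric oven: 3127 W × 3.99 h = 12,477 Wh = 12.48 kWh
Total energy = 1.975 + 0.009912 + 12.48 = 14.46 kWh
Cost = 14.46 kWh × €0.309 = €4.47

€4.47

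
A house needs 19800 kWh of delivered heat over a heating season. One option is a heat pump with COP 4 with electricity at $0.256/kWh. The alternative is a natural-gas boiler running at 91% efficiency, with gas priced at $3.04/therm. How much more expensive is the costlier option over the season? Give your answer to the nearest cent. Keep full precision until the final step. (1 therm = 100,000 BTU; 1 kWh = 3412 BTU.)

$989.67

Heat load = 19800 kWh × 3412 = 67,557,600 BTU
Gas: input = 67,557,600 / 0.91 = 74,239,121 BTU = 742.4 therm → 742.4 × $3.04 = $2,256.87
Heat pump: 67,557,600 BTU / 3412 = 19,800 kWh heat; / 4 = 4,950 kWh in → × $0.256 = $1,267.20
Difference = |$2,256.87 − $1,267.20| = $989.67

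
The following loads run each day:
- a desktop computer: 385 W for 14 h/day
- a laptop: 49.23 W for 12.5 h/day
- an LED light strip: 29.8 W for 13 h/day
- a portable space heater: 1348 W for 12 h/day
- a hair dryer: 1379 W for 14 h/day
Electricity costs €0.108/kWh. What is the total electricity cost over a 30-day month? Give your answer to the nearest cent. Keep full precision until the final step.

desktop computer: 385 W × 14 h × 30 d = 161,700 Wh = 161.7 kWh
laptop: 49.23 W × 12.5 h × 30 d = 18,461 Wh = 18.46 kWh
LED light strip: 29.8 W × 13 h × 30 d = 11,622 Wh = 11.62 kWh
portable space heater: 1348 W × 12 h × 30 d = 485,280 Wh = 485.3 kWh
hair dryer: 1379 W × 14 h × 30 d = 579,180 Wh = 579.2 kWh
Total energy = 161.7 + 18.46 + 11.62 + 485.3 + 579.2 = 1,256 kWh
Cost = 1,256 kWh × €0.108 = €135.67

€135.67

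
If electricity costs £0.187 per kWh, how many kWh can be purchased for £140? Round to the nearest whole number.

749 kWh

£140 / £0.187 per kWh = 748.7 kWh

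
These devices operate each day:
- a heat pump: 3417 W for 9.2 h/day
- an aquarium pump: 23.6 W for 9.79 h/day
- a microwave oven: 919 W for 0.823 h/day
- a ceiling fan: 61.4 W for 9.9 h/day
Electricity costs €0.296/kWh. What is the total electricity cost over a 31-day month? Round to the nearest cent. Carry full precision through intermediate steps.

heat pump: 3417 W × 9.2 h × 31 d = 974,528 Wh = 974.5 kWh
aquarium pump: 23.6 W × 9.79 h × 31 d = 7,162 Wh = 7.162 kWh
microwave oven: 919 W × 0.823 h × 31 d = 23,446 Wh = 23.45 kWh
ceiling fan: 61.4 W × 9.9 h × 31 d = 18,844 Wh = 18.84 kWh
Total energy = 974.5 + 7.162 + 23.45 + 18.84 = 1,024 kWh
Cost = 1,024 kWh × €0.296 = €303.10

€303.10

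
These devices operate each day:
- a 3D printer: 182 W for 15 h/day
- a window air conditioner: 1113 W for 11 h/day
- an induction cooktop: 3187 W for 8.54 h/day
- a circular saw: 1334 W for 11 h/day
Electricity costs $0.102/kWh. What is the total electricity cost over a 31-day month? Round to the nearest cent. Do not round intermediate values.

3D printer: 182 W × 15 h × 31 d = 84,630 Wh = 84.63 kWh
window air conditioner: 1113 W × 11 h × 31 d = 379,533 Wh = 379.5 kWh
induction cooktop: 3187 W × 8.54 h × 31 d = 843,726 Wh = 843.7 kWh
circular saw: 1334 W × 11 h × 31 d = 454,894 Wh = 454.9 kWh
Total energy = 84.63 + 379.5 + 843.7 + 454.9 = 1,763 kWh
Cost = 1,763 kWh × $0.102 = $179.80

$179.80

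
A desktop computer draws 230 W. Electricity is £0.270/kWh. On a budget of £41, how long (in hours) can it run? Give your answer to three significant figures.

660 h

Energy budget = £41 / £0.270 per kWh = 151.9 kWh = 151,852 Wh
Runtime = 151,852 Wh / 230 W = 660.2 h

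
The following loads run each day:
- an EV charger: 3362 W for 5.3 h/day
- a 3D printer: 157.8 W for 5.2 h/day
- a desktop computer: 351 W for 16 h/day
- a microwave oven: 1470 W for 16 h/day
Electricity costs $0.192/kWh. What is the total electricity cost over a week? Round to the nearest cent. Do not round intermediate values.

$64.21

EV charger: 3362 W × 5.3 h × 7 d = 124,730 Wh = 124.7 kWh
3D printer: 157.8 W × 5.2 h × 7 d = 5,744 Wh = 5.744 kWh
desktop computer: 351 W × 16 h × 7 d = 39,312 Wh = 39.31 kWh
microwave oven: 1470 W × 16 h × 7 d = 164,640 Wh = 164.6 kWh
Total energy = 124.7 + 5.744 + 39.31 + 164.6 = 334.4 kWh
Cost = 334.4 kWh × $0.192 = $64.21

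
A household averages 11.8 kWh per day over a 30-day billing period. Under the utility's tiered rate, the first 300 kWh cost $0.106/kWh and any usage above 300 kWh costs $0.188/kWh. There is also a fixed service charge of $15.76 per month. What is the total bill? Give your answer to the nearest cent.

Usage = 11.8 kWh/day × 30 days = 354 kWh
First 300 kWh × $0.106 = $31.80
Remaining 54 kWh × $0.188 = $10.15
Energy charge = $41.95; + service $15.76 = $57.71

$57.71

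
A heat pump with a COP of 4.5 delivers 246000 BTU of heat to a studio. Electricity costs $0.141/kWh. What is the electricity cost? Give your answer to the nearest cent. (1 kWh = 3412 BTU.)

$2.26

Heat delivered = 246,000 BTU / 3412 = 72.1 kWh
Electrical input = 72.1 kWh / 4.5 = 16.02 kWh
Cost = 16.02 × $0.141/kWh = $2.26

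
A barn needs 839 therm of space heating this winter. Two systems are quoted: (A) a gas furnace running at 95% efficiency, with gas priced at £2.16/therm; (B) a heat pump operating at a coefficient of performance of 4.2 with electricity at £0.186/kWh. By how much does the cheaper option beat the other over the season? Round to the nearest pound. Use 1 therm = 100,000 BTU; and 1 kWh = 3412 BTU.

Heat load = 839 therm × 100,000 = 83,900,000 BTU
Gas: input = 83,900,000 / 0.95 = 88,315,789 BTU = 883.2 therm → 883.2 × £2.16 = £1,907.62
Heat pump: 83,900,000 BTU / 3412 = 24,590 kWh heat; / 4.2 = 5,855 kWh in → × £0.186 = £1,088.97
Difference = |£1,907.62 − £1,088.97| = £818.65 ≈ £819

£819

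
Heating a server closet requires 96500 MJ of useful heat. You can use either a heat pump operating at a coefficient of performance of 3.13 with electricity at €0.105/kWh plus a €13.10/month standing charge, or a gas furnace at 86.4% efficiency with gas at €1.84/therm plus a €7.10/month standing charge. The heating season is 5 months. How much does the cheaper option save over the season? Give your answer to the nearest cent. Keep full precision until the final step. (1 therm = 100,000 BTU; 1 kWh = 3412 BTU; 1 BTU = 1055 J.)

Heat load = 96500 MJ = 96,500,000,000 J / 1055 = 91,469,194 BTU
Gas: input = 91,469,194 / 0.864 = 105,867,123 BTU = 1,059 therm → 1,059 × €1.84 = €1,947.96; + 5 × €7.10 standing = €1,983.46
Heat pump: 91,469,194 BTU / 3412 = 26,810 kWh heat; / 3.13 = 8,565 kWh in → × €0.105 = €899.31; + 5 × €13.10 standing = €964.81
Difference = |€1,983.46 − €964.81| = €1,018.64

€1018.64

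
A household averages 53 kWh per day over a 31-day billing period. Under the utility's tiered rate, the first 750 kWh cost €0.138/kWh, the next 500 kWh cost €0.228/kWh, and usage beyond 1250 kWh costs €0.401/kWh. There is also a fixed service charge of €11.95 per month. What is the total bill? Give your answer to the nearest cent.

€387.04

Usage = 53 kWh/day × 31 days = 1643 kWh
First 750 kWh × €0.138 = €103.50
Next 500 kWh × €0.228 = €114.00
Remaining 393 kWh × €0.401 = €157.59
Energy charge = €375.09; + service €11.95 = €387.04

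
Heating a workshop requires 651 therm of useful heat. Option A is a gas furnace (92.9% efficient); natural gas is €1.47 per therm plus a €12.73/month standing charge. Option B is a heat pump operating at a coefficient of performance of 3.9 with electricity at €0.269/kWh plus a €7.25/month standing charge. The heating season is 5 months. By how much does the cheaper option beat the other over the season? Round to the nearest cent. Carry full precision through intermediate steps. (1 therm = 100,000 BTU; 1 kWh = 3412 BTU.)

€258.50

Heat load = 651 therm × 100,000 = 65,100,000 BTU
Gas: input = 65,100,000 / 0.929 = 70,075,350 BTU = 700.8 therm → 700.8 × €1.47 = €1,030.11; + 5 × €12.73 standing = €1,093.76
Heat pump: 65,100,000 BTU / 3412 = 19,080 kWh heat; / 3.9 = 4,892 kWh in → × €0.269 = €1,316.01; + 5 × €7.25 standing = €1,352.26
Difference = |€1,093.76 − €1,352.26| = €258.50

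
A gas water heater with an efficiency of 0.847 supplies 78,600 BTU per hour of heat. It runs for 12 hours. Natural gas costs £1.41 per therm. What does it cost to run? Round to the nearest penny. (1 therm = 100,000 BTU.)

£15.70

Heat delivered = 78,600 BTU/h × 12 h = 943,200 BTU
Gas input = 943,200 / 0.847 = 1,113,577 BTU
= 1,113,577 / 100,000 = 11.14 therm
Cost = 11.14 × £1.41/therm = £15.70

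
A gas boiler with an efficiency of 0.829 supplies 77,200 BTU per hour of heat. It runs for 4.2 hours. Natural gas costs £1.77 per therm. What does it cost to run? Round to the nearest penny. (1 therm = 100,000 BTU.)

Heat delivered = 77,200 BTU/h × 4.2 h = 324,240 BTU
Gas input = 324,240 / 0.829 = 391,122 BTU
= 391,122 / 100,000 = 3.911 therm
Cost = 3.911 × £1.77/therm = £6.92

£6.92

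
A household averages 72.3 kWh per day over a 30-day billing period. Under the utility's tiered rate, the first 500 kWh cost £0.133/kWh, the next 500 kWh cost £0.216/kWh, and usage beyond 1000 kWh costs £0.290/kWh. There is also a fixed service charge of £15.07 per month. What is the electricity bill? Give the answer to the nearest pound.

Usage = 72.3 kWh/day × 30 days = 2169 kWh
First 500 kWh × £0.133 = £66.50
Next 500 kWh × £0.216 = £108.00
Remaining 1169 kWh × £0.290 = £339.01
Energy charge = £513.51; + service £15.07 = £528.58 ≈ £529

£529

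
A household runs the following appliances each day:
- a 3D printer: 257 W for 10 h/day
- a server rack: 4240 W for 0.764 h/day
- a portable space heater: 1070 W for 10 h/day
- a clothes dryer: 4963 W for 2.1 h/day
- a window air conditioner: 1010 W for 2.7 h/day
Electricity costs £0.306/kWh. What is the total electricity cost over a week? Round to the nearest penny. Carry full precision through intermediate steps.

3D printer: 257 W × 10 h × 7 d = 17,990 Wh = 17.99 kWh
server rack: 4240 W × 0.764 h × 7 d = 22,676 Wh = 22.68 kWh
portable space heater: 1070 W × 10 h × 7 d = 74,900 Wh = 74.9 kWh
clothes dryer: 4963 W × 2.1 h × 7 d = 72,956 Wh = 72.96 kWh
window air conditioner: 1010 W × 2.7 h × 7 d = 19,089 Wh = 19.09 kWh
Total energy = 17.99 + 22.68 + 74.9 + 72.96 + 19.09 = 207.6 kWh
Cost = 207.6 kWh × £0.306 = £63.53

£63.53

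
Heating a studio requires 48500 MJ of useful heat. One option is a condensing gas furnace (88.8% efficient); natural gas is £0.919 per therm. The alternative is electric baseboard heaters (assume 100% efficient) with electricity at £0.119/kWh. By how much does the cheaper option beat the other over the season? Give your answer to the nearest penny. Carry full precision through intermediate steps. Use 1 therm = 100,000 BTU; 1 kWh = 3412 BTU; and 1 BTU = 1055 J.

£1127.58

Heat load = 48500 MJ = 48,500,000,000 J / 1055 = 45,971,564 BTU
Gas: input = 45,971,564 / 0.888 = 51,769,779 BTU = 517.7 therm → 517.7 × £0.919 = £475.76
Electric: 45,971,564 BTU / 3412 = 13,470 kWh → × £0.119 = £1,603.35
Difference = |£475.76 − £1,603.35| = £1,127.58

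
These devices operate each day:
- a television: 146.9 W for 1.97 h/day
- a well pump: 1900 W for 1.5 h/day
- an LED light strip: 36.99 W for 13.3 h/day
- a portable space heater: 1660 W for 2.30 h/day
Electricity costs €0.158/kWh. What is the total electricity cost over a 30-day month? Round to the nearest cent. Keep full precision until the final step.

television: 146.9 W × 1.97 h × 30 d = 8,682 Wh = 8.682 kWh
well pump: 1900 W × 1.5 h × 30 d = 85,500 Wh = 85.5 kWh
LED light strip: 36.99 W × 13.3 h × 30 d = 14,759 Wh = 14.76 kWh
portable space heater: 1660 W × 2.30 h × 30 d = 114,540 Wh = 114.5 kWh
Total energy = 8.682 + 85.5 + 14.76 + 114.5 = 223.5 kWh
Cost = 223.5 kWh × €0.158 = €35.31

€35.31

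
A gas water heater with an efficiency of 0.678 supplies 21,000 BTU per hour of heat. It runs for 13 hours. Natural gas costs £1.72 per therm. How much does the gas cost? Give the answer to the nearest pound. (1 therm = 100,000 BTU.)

Heat delivered = 21,000 BTU/h × 13 h = 273,000 BTU
Gas input = 273,000 / 0.678 = 402,655 BTU
= 402,655 / 100,000 = 4.027 therm
Cost = 4.027 × £1.72/therm = £6.93 ≈ £7

£7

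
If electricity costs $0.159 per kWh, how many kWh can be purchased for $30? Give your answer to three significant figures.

$30 / $0.159 per kWh = 188.7 kWh

189 kWh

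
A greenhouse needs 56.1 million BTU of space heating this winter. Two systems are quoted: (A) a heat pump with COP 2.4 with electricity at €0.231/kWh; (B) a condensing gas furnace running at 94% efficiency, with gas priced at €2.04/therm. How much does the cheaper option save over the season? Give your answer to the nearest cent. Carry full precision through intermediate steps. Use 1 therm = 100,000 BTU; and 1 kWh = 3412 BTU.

Heat load = 56.1 × 10⁶ BTU = 56,100,000 BTU
Gas: input = 56,100,000 / 0.940 = 59,680,851 BTU = 596.8 therm → 596.8 × €2.04 = €1,217.49
Heat pump: 56,100,000 BTU / 3412 = 16,440 kWh heat; / 2.4 = 6,851 kWh in → × €0.231 = €1,582.54
Difference = |€1,217.49 − €1,582.54| = €365.05

€365.05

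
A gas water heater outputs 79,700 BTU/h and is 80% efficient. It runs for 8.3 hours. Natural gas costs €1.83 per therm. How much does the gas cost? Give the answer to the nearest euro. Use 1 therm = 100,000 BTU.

Heat delivered = 79,700 BTU/h × 8.3 h = 661,510 BTU
Gas input = 661,510 / 0.80 = 826,888 BTU
= 826,888 / 100,000 = 8.269 therm
Cost = 8.269 × €1.83/therm = €15.13 ≈ €15

€15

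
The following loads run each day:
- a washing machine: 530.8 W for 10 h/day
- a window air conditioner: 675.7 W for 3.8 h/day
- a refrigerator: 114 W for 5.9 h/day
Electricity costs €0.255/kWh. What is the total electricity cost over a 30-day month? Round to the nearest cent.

washing machine: 530.8 W × 10 h × 30 d = 159,240 Wh = 159.2 kWh
window air conditioner: 675.7 W × 3.8 h × 30 d = 77,030 Wh = 77.03 kWh
refrigerator: 114 W × 5.9 h × 30 d = 20,178 Wh = 20.18 kWh
Total energy = 159.2 + 77.03 + 20.18 = 256.4 kWh
Cost = 256.4 kWh × €0.255 = €65.39

€65.39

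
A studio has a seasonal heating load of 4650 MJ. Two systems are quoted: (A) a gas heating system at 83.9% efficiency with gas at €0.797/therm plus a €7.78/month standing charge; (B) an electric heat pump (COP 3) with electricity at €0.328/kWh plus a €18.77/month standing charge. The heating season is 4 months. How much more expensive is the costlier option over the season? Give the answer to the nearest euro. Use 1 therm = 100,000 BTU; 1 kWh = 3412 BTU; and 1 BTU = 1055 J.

Heat load = 4650 MJ = 4,650,000,000 J / 1055 = 4,407,583 BTU
Gas: input = 4,407,583 / 0.839 = 5,253,377 BTU = 52.53 therm → 52.53 × €0.797 = €41.87; + 4 × €7.78 standing = €72.99
Heat pump: 4,407,583 BTU / 3412 = 1,292 kWh heat; / 3 = 430.6 kWh in → × €0.328 = €141.24; + 4 × €18.77 standing = €216.32
Difference = |€72.99 − €216.32| = €143.33 ≈ €143

€143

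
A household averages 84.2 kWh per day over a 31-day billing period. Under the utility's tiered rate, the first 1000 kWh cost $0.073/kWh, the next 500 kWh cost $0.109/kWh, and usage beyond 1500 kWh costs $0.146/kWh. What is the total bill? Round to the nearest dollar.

$290

Usage = 84.2 kWh/day × 31 days = 2610.2 kWh
First 1000 kWh × $0.073 = $73.00
Next 500 kWh × $0.109 = $54.50
Remaining 1110.2 kWh × $0.146 = $162.09
Total = $289.59 ≈ $290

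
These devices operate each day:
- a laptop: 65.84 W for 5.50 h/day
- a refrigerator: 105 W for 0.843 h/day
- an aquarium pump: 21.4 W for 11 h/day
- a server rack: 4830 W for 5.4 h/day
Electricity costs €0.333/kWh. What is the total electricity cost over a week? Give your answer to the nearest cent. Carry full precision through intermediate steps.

€62.40

laptop: 65.84 W × 5.50 h × 7 d = 2,535 Wh = 2.535 kWh
refrigerator: 105 W × 0.843 h × 7 d = 620 Wh = 0.6196 kWh
aquarium pump: 21.4 W × 11 h × 7 d = 1,648 Wh = 1.648 kWh
server rack: 4830 W × 5.4 h × 7 d = 182,574 Wh = 182.6 kWh
Total energy = 2.535 + 0.6196 + 1.648 + 182.6 = 187.4 kWh
Cost = 187.4 kWh × €0.333 = €62.40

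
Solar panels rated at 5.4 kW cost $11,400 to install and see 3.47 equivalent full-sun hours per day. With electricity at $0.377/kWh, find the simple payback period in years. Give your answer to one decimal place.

4.4 years

Daily generation = 5.4 kW × 3.47 h = 18.74 kWh
Annual generation = 18.74 × 365 = 6839.4 kWh
Annual savings = 6839.4 × $0.377 = $2,578.44
Payback = $11,400 / $2,578.44 = 4.42 years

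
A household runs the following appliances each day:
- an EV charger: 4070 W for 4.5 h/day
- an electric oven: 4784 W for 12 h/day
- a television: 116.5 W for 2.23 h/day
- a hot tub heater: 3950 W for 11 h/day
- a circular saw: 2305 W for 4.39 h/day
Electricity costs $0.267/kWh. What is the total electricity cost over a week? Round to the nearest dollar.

$242

EV charger: 4070 W × 4.5 h × 7 d = 128,205 Wh = 128.2 kWh
electric oven: 4784 W × 12 h × 7 d = 401,856 Wh = 401.9 kWh
television: 116.5 W × 2.23 h × 7 d = 1,819 Wh = 1.819 kWh
hot tub heater: 3950 W × 11 h × 7 d = 304,150 Wh = 304.1 kWh
circular saw: 2305 W × 4.39 h × 7 d = 70,833 Wh = 70.83 kWh
Total energy = 128.2 + 401.9 + 1.819 + 304.1 + 70.83 = 906.9 kWh
Cost = 906.9 kWh × $0.267 = $242.13 ≈ $242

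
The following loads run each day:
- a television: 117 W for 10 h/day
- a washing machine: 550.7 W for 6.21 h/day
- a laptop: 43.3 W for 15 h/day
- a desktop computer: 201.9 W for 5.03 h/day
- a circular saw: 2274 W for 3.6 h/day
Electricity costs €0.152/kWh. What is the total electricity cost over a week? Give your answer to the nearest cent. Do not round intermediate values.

television: 117 W × 10 h × 7 d = 8,190 Wh = 8.19 kWh
washing machine: 550.7 W × 6.21 h × 7 d = 23,939 Wh = 23.94 kWh
laptop: 43.3 W × 15 h × 7 d = 4,546 Wh = 4.546 kWh
desktop computer: 201.9 W × 5.03 h × 7 d = 7,109 Wh = 7.109 kWh
circular saw: 2274 W × 3.6 h × 7 d = 57,305 Wh = 57.3 kWh
Total energy = 8.19 + 23.94 + 4.546 + 7.109 + 57.3 = 101.1 kWh
Cost = 101.1 kWh × €0.152 = €15.37

€15.37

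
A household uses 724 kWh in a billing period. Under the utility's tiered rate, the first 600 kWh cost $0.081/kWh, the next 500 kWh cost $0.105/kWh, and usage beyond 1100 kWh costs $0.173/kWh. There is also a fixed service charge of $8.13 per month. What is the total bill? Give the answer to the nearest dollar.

$70

First 600 kWh × $0.081 = $48.60
Next 124 kWh × $0.105 = $13.02
Remaining tier: 0 kWh (not reached)
Energy charge = $61.62; + service $8.13 = $69.75 ≈ $70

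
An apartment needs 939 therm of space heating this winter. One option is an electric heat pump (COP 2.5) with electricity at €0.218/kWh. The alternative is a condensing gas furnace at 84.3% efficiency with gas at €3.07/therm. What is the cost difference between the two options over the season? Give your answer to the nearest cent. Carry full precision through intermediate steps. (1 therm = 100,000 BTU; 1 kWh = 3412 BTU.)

Heat load = 939 therm × 100,000 = 93,900,000 BTU
Gas: input = 93,900,000 / 0.843 = 111,387,900 BTU = 1,114 therm → 1,114 × €3.07 = €3,419.61
Heat pump: 93,900,000 BTU / 3412 = 27,520 kWh heat; / 2.5 = 11,010 kWh in → × €0.218 = €2,399.79
Difference = |€3,419.61 − €2,399.79| = €1,019.82

€1019.82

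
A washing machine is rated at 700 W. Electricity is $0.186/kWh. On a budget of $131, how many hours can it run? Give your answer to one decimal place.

Energy budget = $131 / $0.186 per kWh = 704.3 kWh = 704,301 Wh
Runtime = 704,301 Wh / 700 W = 1,006 h

1006.1 h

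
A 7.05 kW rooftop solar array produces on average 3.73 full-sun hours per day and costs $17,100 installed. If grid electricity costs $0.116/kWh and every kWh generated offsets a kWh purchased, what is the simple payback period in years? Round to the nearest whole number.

Daily generation = 7.05 kW × 3.73 h = 26.3 kWh
Annual generation = 26.3 × 365 = 9598.2 kWh
Annual savings = 9598.2 × $0.116 = $1,113.39
Payback = $17,100 / $1,113.39 = 15.4 years

15 years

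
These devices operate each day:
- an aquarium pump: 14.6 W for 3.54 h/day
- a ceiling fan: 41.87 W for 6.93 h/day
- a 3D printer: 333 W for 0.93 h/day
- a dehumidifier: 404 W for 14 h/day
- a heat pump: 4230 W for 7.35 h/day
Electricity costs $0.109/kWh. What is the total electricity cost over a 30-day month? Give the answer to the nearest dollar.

aquarium pump: 14.6 W × 3.54 h × 30 d = 1,551 Wh = 1.551 kWh
ceiling fan: 41.87 W × 6.93 h × 30 d = 8,705 Wh = 8.705 kWh
3D printer: 333 W × 0.93 h × 30 d = 9,291 Wh = 9.291 kWh
dehumidifier: 404 W × 14 h × 30 d = 169,680 Wh = 169.7 kWh
heat pump: 4230 W × 7.35 h × 30 d = 932,715 Wh = 932.7 kWh
Total energy = 1.551 + 8.705 + 9.291 + 169.7 + 932.7 = 1,122 kWh
Cost = 1,122 kWh × $0.109 = $122.29 ≈ $122

$122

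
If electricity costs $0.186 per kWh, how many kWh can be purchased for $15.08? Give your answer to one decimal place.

$15.08 / $0.186 per kWh = 81.08 kWh

81.1 kWh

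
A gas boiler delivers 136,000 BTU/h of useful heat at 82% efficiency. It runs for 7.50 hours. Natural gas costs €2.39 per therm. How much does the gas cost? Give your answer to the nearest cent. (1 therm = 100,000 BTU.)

€29.73

Heat delivered = 136,000 BTU/h × 7.50 h = 1,020,000 BTU
Gas input = 1,020,000 / 0.82 = 1,243,902 BTU
= 1,243,902 / 100,000 = 12.44 therm
Cost = 12.44 × €2.39/therm = €29.73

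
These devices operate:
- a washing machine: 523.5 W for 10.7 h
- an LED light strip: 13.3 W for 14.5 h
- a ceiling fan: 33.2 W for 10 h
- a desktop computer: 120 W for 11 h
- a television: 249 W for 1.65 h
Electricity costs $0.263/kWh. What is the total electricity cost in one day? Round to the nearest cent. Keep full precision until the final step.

washing machine: 523.5 W × 10.7 h = 5,601 Wh = 5.601 kWh
LED light strip: 13.3 W × 14.5 h = 193 Wh = 0.1929 kWh
ceiling fan: 33.2 W × 10 h = 332 Wh = 0.332 kWh
desktop computer: 120 W × 11 h = 1,320 Wh = 1.32 kWh
television: 249 W × 1.65 h = 411 Wh = 0.4108 kWh
Total energy = 5.601 + 0.1929 + 0.332 + 1.32 + 0.4108 = 7.857 kWh
Cost = 7.857 kWh × $0.263 = $2.07

$2.07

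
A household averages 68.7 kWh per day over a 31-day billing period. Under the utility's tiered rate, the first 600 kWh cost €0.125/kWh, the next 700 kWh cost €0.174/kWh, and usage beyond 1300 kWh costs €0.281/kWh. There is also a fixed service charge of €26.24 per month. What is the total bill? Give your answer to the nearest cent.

€456.19

Usage = 68.7 kWh/day × 31 days = 2129.7 kWh
First 600 kWh × €0.125 = €75.00
Next 700 kWh × €0.174 = €121.80
Remaining 829.7 kWh × €0.281 = €233.15
Energy charge = €429.95; + service €26.24 = €456.19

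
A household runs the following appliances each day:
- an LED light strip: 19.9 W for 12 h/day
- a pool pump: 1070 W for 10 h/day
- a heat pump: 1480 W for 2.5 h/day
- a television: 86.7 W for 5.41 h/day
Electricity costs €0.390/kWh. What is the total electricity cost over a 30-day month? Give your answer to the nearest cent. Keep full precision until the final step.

LED light strip: 19.9 W × 12 h × 30 d = 7,164 Wh = 7.164 kWh
pool pump: 1070 W × 10 h × 30 d = 321,000 Wh = 321 kWh
heat pump: 1480 W × 2.5 h × 30 d = 111,000 Wh = 111 kWh
television: 86.7 W × 5.41 h × 30 d = 14,071 Wh = 14.07 kWh
Total energy = 7.164 + 321 + 111 + 14.07 = 453.2 kWh
Cost = 453.2 kWh × €0.390 = €176.76

€176.76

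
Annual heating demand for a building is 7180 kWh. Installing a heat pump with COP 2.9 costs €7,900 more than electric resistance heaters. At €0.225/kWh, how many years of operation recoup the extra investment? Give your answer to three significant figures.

7.46 years

Resistance: 7180 kWh × €0.225 = €1,615.50/yr
Heat pump: 7180 / 2.9 = 2476 kWh in → × €0.225 = €557.07/yr
Annual savings = €1,058.43
Payback = €7,900 / €1,058.43 = 7.46 years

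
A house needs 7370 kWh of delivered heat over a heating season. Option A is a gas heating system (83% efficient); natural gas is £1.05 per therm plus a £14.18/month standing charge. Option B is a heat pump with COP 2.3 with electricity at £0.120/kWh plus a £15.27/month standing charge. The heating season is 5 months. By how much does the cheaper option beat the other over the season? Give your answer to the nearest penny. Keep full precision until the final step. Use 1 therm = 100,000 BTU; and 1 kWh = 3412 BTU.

£71.85

Heat load = 7370 kWh × 3412 = 25,146,440 BTU
Gas: input = 25,146,440 / 0.83 = 30,296,916 BTU = 303 therm → 303 × £1.05 = £318.12; + 5 × £14.18 standing = £389.02
Heat pump: 25,146,440 BTU / 3412 = 7,370 kWh heat; / 2.3 = 3,204 kWh in → × £0.120 = £384.52; + 5 × £15.27 standing = £460.87
Difference = |£389.02 − £460.87| = £71.85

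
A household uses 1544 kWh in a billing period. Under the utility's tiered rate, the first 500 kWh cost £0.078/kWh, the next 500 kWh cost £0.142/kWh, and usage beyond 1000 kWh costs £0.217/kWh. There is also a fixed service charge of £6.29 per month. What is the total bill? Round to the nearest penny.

£234.34

First 500 kWh × £0.078 = £39.00
Next 500 kWh × £0.142 = £71.00
Remaining 544 kWh × £0.217 = £118.05
Energy charge = £228.05; + service £6.29 = £234.34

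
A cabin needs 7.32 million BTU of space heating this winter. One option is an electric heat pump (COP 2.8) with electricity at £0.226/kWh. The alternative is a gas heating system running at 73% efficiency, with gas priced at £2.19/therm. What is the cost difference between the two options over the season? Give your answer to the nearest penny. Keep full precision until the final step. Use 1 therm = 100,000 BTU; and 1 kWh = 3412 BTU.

£46.44

Heat load = 7.32 × 10⁶ BTU = 7,320,000 BTU
Gas: input = 7,320,000 / 0.73 = 10,027,397 BTU = 100.3 therm → 100.3 × £2.19 = £219.60
Heat pump: 7,320,000 BTU / 3412 = 2,145 kWh heat; / 2.8 = 766.2 kWh in → × £0.226 = £173.16
Difference = |£219.60 − £173.16| = £46.44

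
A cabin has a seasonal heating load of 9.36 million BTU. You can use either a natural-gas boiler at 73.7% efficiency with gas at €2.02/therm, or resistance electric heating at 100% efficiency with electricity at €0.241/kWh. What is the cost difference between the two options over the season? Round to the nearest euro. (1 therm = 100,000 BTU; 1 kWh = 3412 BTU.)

€405

Heat load = 9.36 × 10⁶ BTU = 9,360,000 BTU
Gas: input = 9,360,000 / 0.737 = 12,700,136 BTU = 127 therm → 127 × €2.02 = €256.54
Electric: 9,360,000 BTU / 3412 = 2,743 kWh → × €0.241 = €661.13
Difference = |€256.54 − €661.13| = €404.58 ≈ €405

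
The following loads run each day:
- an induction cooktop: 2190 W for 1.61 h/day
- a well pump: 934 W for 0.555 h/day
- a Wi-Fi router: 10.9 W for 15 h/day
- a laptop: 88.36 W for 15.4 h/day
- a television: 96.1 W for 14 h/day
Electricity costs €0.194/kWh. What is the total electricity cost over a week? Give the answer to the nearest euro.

€9

induction cooktop: 2190 W × 1.61 h × 7 d = 24,681 Wh = 24.68 kWh
well pump: 934 W × 0.555 h × 7 d = 3,629 Wh = 3.629 kWh
Wi-Fi router: 10.9 W × 15 h × 7 d = 1,144 Wh = 1.145 kWh
laptop: 88.36 W × 15.4 h × 7 d = 9,525 Wh = 9.525 kWh
television: 96.1 W × 14 h × 7 d = 9,418 Wh = 9.418 kWh
Total energy = 24.68 + 3.629 + 1.145 + 9.525 + 9.418 = 48.4 kWh
Cost = 48.4 kWh × €0.194 = €9.39 ≈ €9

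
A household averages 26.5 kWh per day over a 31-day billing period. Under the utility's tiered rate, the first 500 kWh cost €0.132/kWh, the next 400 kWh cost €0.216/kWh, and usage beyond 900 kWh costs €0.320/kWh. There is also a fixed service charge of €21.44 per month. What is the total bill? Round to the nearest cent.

Usage = 26.5 kWh/day × 31 days = 821.5 kWh
First 500 kWh × €0.132 = €66.00
Next 321.5 kWh × €0.216 = €69.44
Remaining tier: 0 kWh (not reached)
Energy charge = €135.44; + service €21.44 = €156.88

€156.88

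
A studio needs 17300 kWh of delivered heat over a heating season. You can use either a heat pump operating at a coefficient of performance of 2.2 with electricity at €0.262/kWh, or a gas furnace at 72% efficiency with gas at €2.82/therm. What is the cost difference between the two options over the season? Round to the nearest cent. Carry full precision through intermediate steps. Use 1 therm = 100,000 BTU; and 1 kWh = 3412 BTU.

Heat load = 17300 kWh × 3412 = 59,027,600 BTU
Gas: input = 59,027,600 / 0.72 = 81,982,778 BTU = 819.8 therm → 819.8 × €2.82 = €2,311.91
Heat pump: 59,027,600 BTU / 3412 = 17,300 kWh heat; / 2.2 = 7,864 kWh in → × €0.262 = €2,060.27
Difference = |€2,311.91 − €2,060.27| = €251.64

€251.64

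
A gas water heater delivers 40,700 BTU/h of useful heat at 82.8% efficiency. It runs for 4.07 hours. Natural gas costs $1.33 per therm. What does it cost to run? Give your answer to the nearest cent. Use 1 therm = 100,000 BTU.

$2.66

Heat delivered = 40,700 BTU/h × 4.07 h = 165,649 BTU
Gas input = 165,649 / 0.828 = 200,059 BTU
= 200,059 / 100,000 = 2.001 therm
Cost = 2.001 × $1.33/therm = $2.66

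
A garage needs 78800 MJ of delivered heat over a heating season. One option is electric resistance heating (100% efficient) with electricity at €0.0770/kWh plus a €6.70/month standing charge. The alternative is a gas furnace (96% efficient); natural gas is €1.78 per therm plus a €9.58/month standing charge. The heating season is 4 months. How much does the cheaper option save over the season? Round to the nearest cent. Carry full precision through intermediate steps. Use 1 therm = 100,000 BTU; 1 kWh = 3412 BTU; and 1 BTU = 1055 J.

Heat load = 78800 MJ = 78,800,000,000 J / 1055 = 74,691,943 BTU
Gas: input = 74,691,943 / 0.96 = 77,804,107 BTU = 778 therm → 778 × €1.78 = €1,384.91; + 4 × €9.58 standing = €1,423.23
Electric: 74,691,943 BTU / 3412 = 21,890 kWh → × €0.0770 = €1,685.60; + 4 × €6.70 standing = €1,712.40
Difference = |€1,423.23 − €1,712.40| = €289.17

€289.17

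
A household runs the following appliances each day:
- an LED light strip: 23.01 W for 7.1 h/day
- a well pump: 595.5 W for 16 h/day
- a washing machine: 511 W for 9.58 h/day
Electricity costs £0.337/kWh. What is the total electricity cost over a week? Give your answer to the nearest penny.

£34.41

LED light strip: 23.01 W × 7.1 h × 7 d = 1,144 Wh = 1.144 kWh
well pump: 595.5 W × 16 h × 7 d = 66,696 Wh = 66.7 kWh
washing machine: 511 W × 9.58 h × 7 d = 34,268 Wh = 34.27 kWh
Total energy = 1.144 + 66.7 + 34.27 = 102.1 kWh
Cost = 102.1 kWh × £0.337 = £34.41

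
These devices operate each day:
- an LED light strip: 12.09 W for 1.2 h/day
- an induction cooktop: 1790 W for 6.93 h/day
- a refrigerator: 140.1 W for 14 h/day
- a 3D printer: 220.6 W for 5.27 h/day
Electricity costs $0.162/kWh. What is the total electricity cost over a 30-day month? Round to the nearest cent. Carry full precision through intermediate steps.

LED light strip: 12.09 W × 1.2 h × 30 d = 435 Wh = 0.4352 kWh
induction cooktop: 1790 W × 6.93 h × 30 d = 372,141 Wh = 372.1 kWh
refrigerator: 140.1 W × 14 h × 30 d = 58,842 Wh = 58.84 kWh
3D printer: 220.6 W × 5.27 h × 30 d = 34,877 Wh = 34.88 kWh
Total energy = 0.4352 + 372.1 + 58.84 + 34.88 = 466.3 kWh
Cost = 466.3 kWh × $0.162 = $75.54

$75.54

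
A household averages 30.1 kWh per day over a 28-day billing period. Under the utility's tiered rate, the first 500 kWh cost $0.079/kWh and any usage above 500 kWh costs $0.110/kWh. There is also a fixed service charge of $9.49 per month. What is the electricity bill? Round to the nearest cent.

$86.70

Usage = 30.1 kWh/day × 28 days = 842.8 kWh
First 500 kWh × $0.079 = $39.50
Remaining 342.8 kWh × $0.110 = $37.71
Energy charge = $77.21; + service $9.49 = $86.70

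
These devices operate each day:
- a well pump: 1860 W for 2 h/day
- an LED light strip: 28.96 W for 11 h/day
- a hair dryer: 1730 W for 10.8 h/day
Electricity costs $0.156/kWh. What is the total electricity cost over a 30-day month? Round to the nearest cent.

$106.34

well pump: 1860 W × 2 h × 30 d = 111,600 Wh = 111.6 kWh
LED light strip: 28.96 W × 11 h × 30 d = 9,557 Wh = 9.557 kWh
hair dryer: 1730 W × 10.8 h × 30 d = 560,520 Wh = 560.5 kWh
Total energy = 111.6 + 9.557 + 560.5 = 681.7 kWh
Cost = 681.7 kWh × $0.156 = $106.34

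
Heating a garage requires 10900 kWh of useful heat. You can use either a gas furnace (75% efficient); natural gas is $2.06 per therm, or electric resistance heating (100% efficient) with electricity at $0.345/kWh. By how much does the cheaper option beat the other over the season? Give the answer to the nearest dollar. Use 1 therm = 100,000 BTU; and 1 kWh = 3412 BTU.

$2739

Heat load = 10900 kWh × 3412 = 37,190,800 BTU
Gas: input = 37,190,800 / 0.750 = 49,587,733 BTU = 495.9 therm → 495.9 × $2.06 = $1,021.51
Electric: 37,190,800 BTU / 3412 = 10,900 kWh → × $0.345 = $3,760.50
Difference = |$1,021.51 − $3,760.50| = $2,738.99 ≈ $2739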